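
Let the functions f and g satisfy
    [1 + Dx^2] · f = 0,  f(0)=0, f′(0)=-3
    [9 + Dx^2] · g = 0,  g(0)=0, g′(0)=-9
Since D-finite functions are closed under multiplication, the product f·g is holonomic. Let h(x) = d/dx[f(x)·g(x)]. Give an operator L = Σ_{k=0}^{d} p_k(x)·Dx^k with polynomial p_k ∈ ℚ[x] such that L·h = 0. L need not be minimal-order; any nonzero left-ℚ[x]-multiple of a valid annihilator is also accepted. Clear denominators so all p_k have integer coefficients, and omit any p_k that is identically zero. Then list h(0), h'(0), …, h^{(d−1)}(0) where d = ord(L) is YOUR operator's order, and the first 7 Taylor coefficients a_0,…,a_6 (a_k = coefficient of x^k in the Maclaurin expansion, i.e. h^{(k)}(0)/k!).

L = 64 + 20·Dx^2 + Dx^4  (order 4).
h: a_k = 0, 54, 0, -180, 0, 756/5, 0, …
ICs: h(0) = 0, h′(0) = 54, h′′(0) = 0, h′′′(0) = -1080.

f: a_k = 0, -3, 0, 1/2, 0, -1/40, 0, …
g: a_k = 0, -9, 0, 27/2, 0, -243/40, 0, …
h₀=f·g: eliminate ⇒ L₀, order ≤ 2·2.
Differentiate: ansatz ord ≤ ord L₀ ⇒ L.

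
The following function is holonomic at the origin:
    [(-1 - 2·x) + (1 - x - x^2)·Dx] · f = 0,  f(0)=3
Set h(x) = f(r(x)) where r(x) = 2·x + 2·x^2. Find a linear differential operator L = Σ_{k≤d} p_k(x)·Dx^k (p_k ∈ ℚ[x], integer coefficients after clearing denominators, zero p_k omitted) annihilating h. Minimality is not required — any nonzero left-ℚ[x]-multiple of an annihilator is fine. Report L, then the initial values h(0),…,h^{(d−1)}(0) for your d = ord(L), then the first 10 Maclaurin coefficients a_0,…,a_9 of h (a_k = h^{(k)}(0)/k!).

f: a_k = 3, 3, 6, 9, 15, 24, 39, 63, 102, 165, …
Substitute x→r, Dx→(1/r')Dx; clear ⇒ L₀.
L = (2 + 12·x + 24·x^2 + 16·x^3) + (-1 + 2·x + 6·x^2 + 8·x^3 + 4·x^4)·Dx  (order 1).
h: a_k = 3, 6, 30, 120, 480, 1944, 7848, 31680, 127920, 516480, …
ICs: h(0) = 3.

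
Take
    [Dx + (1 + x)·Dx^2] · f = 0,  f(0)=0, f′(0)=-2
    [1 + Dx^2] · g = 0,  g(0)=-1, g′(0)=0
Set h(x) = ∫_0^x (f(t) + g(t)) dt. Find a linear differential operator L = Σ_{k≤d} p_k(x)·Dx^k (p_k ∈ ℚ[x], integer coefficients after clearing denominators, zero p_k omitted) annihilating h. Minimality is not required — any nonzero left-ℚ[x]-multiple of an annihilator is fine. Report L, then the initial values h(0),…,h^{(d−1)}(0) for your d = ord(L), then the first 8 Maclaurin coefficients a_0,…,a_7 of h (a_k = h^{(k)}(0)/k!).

L = (7 + 2·x + x^2)·Dx^2 + (3 + 5·x + 3·x^2 + x^3)·Dx^3 + (7 + 2·x + x^2)·Dx^4 + (3 + 5·x + 3·x^2 + x^3)·Dx^5  (order 5).
h: a_k = 0, -1, -1, 1/2, -1/6, 11/120, -1/15, 241/5040, …
ICs: h(0) = 0, h′(0) = -1, h′′(0) = -2, h′′′(0) = 3, h′′′′(0) = -4.

f: a_k = 0, -2, 1, -2/3, 1/2, -2/5, 1/3, -2/7, …
g: a_k = -1, 0, 1/2, 0, -1/24, 0, 1/720, 0, …
f+g: L₀ = lclm(L_f,L_g), ord ≤ 2+2.
Integrate: L := L₀·Dx.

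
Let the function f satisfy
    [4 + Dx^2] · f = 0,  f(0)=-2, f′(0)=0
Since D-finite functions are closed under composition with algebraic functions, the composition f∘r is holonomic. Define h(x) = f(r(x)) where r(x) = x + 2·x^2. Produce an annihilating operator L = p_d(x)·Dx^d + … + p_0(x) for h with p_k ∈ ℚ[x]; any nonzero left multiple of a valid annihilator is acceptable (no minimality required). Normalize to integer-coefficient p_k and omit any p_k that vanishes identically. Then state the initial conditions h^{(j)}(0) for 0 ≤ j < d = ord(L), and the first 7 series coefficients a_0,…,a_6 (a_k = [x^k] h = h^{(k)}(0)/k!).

L = (4 + 48·x + 192·x^2 + 256·x^3) - 4·Dx + (1 + 4·x)·Dx^2  (order 2).
h: a_k = -2, 0, 4, 16, 44/3, -32/3, -1432/45, …
ICs: h(0) = -2, h′(0) = 0.

f: a_k = -2, 0, 4, 0, -4/3, 0, 8/45, …
f∘r: x↦r, Dx↦Dx/r' in L_f ⇒ L₀.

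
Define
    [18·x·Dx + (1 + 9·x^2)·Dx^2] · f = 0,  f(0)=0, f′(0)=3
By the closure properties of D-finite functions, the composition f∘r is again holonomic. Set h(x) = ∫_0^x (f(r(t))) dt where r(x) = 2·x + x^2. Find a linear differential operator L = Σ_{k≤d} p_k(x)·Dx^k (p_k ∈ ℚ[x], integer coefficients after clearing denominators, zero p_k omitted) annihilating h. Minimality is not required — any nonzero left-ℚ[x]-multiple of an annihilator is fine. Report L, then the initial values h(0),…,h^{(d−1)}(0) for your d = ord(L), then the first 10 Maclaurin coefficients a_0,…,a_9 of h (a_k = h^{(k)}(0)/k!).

L = (-1 + 72·x + 144·x^2 + 108·x^3 + 27·x^4)·Dx^2 + (1 + x + 36·x^2 + 72·x^3 + 45·x^4 + 9·x^5)·Dx^3  (order 3).
h: a_k = 0, 0, 3, 1, -18, -108/5, 1251/5, 3879/7, -31590/7, -15336, …
ICs: h(0) = 0, h′(0) = 0, h′′(0) = 6.

f: a_k = 0, 3, 0, -9, 0, 243/5, 0, -2187/7, 0, 2187, …
L₀ from L_f via x↦r, Dx↦r'^{-1}Dx.
h=∫₀ˣh₀: take L = L₀·Dx.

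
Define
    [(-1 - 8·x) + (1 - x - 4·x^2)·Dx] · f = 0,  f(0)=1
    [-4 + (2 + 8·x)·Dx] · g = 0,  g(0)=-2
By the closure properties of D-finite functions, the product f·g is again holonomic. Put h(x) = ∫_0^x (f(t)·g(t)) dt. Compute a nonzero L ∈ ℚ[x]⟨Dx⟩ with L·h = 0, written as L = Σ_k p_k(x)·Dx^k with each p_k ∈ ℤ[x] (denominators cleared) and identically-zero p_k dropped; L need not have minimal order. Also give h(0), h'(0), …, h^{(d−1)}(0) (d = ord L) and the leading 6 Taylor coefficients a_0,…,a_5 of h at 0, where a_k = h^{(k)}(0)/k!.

f: a_k = 1, 1, 5, 9, 29, 65, …
g: a_k = -2, -4, 4, -8, 20, -56, …
Sym-product of L_f,L_g gives L₀ (≤ ord 1).
∫: right-multiply L₀ by Dx.
L = (3 + 10·x + 24·x^2)·Dx + (-1 - 3·x + 8·x^2 + 16·x^3)·Dx^2  (order 2).
h: a_k = 0, -2, -3, -10/3, -21/2, -62/5, …
ICs: h(0) = 0, h′(0) = -2.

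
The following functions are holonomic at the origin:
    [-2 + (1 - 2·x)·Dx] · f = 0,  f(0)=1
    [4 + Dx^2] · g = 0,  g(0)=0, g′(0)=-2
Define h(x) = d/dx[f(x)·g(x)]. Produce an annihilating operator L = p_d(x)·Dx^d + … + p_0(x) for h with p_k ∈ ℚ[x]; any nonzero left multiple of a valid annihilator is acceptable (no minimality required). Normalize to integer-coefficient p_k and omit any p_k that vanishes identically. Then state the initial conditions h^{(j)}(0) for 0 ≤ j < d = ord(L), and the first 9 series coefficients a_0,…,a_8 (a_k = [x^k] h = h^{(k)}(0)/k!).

f: a_k = 1, 2, 4, 8, 16, 32, 64, 128, 256, …
g: a_k = 0, -2, 0, 4/3, 0, -4/15, 0, 8/315, 0, …
L₀ := L_f ⊗_s L_g (sym. prod.), ord ≤ 2.
h₀' ⇒ L via d/dx closure of L₀.
L = (-4 - 16·x + 16·x^2) + (-4 + 8·x)·Dx + (1 - 4·x + 4·x^2)·Dx^2  (order 2).
h: a_k = -2, -8, -20, -160/3, -404/3, -1616/5, -33928/45, -542848/315, -1221412/315, …
ICs: h(0) = -2, h′(0) = -8.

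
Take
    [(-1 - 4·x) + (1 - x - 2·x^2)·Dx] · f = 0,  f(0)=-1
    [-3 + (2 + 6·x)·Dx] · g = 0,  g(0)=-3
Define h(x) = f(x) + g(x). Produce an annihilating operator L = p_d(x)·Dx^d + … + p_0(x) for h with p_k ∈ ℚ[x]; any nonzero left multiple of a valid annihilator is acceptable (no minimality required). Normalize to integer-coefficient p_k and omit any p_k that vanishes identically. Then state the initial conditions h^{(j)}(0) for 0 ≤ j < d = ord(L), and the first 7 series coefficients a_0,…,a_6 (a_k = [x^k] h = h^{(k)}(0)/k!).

f: a_k = -1, -1, -3, -5, -11, -21, -43, …
g: a_k = -3, -9/2, 27/8, -81/16, 1215/128, -5103/256, 45927/1024, …
h₀=f+g: left-lcm gives L₀, ord ≤ 2.
L = (-45 - 207·x - 306·x^2 - 360·x^3) + (33 + 174·x + 573·x^2 + 1044·x^3 + 900·x^4)·Dx + (2 - 30·x - 138·x^2 + 38·x^3 + 504·x^4 + 360·x^5)·Dx^2  (order 2).
h: a_k = -4, -11/2, 3/8, -161/16, -193/128, -10479/256, 1895/1024, …
ICs: h(0) = -4, h′(0) = -11/2.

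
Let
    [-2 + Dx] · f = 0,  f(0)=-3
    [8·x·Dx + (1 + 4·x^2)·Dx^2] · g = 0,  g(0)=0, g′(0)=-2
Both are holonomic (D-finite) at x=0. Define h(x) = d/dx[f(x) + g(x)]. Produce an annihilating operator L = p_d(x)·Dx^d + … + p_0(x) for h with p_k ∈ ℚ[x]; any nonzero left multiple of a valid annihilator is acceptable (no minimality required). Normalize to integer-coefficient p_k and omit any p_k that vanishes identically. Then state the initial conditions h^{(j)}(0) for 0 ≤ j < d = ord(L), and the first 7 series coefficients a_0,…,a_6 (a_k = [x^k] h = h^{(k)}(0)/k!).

f: a_k = -3, -6, -6, -4, -2, -4/5, -4/15, …
g: a_k = 0, -2, 0, 8/3, 0, -32/5, 0, …
f+g: L₀ = lclm(L_f,L_g), ord ≤ 1+2.
Derive L from L₀ (diff closure).
L = (8 - 32·x - 32·x^2) + (-6 + 12·x + 8·x^2 - 16·x^3)·Dx + (1 + 2·x + 4·x^2 + 8·x^3)·Dx^2  (order 2).
h: a_k = -8, -12, -4, -8, -36, -8/5, 1912/15, …
ICs: h(0) = -8, h′(0) = -12.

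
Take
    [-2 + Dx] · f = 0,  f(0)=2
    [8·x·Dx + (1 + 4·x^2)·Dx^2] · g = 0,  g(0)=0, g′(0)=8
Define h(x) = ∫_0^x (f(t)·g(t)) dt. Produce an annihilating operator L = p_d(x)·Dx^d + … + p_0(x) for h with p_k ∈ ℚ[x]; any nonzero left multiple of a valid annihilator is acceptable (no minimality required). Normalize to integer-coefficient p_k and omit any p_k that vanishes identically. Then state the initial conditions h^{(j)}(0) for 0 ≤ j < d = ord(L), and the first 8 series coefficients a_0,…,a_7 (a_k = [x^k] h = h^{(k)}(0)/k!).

L = (4 - 16·x + 16·x^2)·Dx + (-4 + 8·x - 16·x^2)·Dx^2 + (1 + 4·x^2)·Dx^3  (order 3).
h: a_k = 0, 0, 8, 32/3, 8/3, -64/15, 16/5, 704/63, …
ICs: h(0) = 0, h′(0) = 0, h′′(0) = 16.

f: a_k = 2, 4, 4, 8/3, 4/3, 8/15, 8/45, 16/315, …
g: a_k = 0, 8, 0, -32/3, 0, 128/5, 0, -512/7, …
Product ⇒ symmetric product L₀, ord ≤ 2.
h=∫h₀ ⇒ L = L₀·Dx.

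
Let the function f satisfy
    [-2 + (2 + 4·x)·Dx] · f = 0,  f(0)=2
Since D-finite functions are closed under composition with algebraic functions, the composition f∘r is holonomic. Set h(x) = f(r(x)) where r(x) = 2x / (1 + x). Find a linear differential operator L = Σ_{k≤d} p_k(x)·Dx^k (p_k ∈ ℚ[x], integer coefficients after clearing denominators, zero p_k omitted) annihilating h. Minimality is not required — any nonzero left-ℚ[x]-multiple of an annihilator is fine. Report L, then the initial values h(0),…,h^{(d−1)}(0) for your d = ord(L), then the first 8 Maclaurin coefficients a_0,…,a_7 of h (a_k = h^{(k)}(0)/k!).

L = -2 + (1 + 6·x + 5·x^2)·Dx  (order 1).
h: a_k = 2, 4, -8, 20, -60, 204, -752, 2924, …
ICs: h(0) = 2.

f: a_k = 2, 2, -1, 1, -5/4, 7/4, -21/8, 33/8, …
h₀=f(r): pull back L_f along r ⇒ L₀.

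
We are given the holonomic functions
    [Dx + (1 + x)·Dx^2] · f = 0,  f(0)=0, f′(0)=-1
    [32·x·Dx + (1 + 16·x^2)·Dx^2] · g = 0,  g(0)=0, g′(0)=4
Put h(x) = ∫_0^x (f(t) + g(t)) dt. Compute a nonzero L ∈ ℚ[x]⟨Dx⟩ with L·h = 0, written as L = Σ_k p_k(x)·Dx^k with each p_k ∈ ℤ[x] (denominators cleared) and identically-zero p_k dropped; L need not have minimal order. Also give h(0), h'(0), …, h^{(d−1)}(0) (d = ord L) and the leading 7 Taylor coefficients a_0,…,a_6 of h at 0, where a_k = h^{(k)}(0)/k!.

f: a_k = 0, -1, 1/2, -1/3, 1/4, -1/5, 1/6, …
g: a_k = 0, 4, 0, -64/3, 0, 1024/5, 0, …
Sum ⇒ L₀ = lclm(L_f,L_g) in ℚ(x)⟨Dx⟩.
h=∫₀ˣh₀: take L = L₀·Dx.
L = (-32 - 96·x + 1536·x^2 + 512·x^3)·Dx^2 + (-34 - 64·x + 1440·x^2 + 3072·x^3 + 1024·x^4)·Dx^3 + (-1 + 31·x + 32·x^2 + 512·x^3 + 768·x^4 + 256·x^5)·Dx^4  (order 4).
h: a_k = 0, 0, 3/2, 1/6, -65/12, 1/20, 341/10, …
ICs: h(0) = 0, h′(0) = 0, h′′(0) = 3, h′′′(0) = 1.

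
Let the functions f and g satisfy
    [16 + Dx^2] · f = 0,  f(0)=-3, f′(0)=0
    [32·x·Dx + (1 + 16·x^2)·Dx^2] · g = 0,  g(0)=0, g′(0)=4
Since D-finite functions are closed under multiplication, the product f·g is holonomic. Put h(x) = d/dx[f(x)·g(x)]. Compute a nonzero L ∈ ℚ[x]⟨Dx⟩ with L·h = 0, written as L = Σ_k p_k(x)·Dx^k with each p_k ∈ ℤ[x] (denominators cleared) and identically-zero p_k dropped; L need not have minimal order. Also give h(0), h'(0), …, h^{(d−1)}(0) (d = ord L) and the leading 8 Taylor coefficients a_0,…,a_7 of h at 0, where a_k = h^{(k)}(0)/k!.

f: a_k = -3, 0, 24, 0, -32, 0, 256/15, 0, …
g: a_k = 0, 4, 0, -64/3, 0, 1024/5, 0, -16384/7, …
Product ⇒ symmetric product L₀, ord ≤ 4.
Derive L from L₀ (diff closure).
L = (14080 + 602112·x^2 + 15106048·x^4 + 50331648·x^6 + 100663296·x^8 + 268435456·x^10 + 2147483648·x^12) + (8704·x + 581632·x^3 + 9175040·x^5 + 41943040·x^7 + 167772160·x^9 + 536870912·x^11)·Dx + (960 + 43520·x^2 + 1093632·x^4 + 4849664·x^6 + 16777216·x^8 + 67108864·x^10 + 268435456·x^12)·Dx^2 + (544·x + 36352·x^3 + 573440·x^5 + 2621440·x^7 + 10485760·x^9 + 33554432·x^11)·Dx^3 + (5 + 368·x^2 + 9344·x^4 + 106496·x^6 + 655360·x^8 + 3145728·x^10 + 8388608·x^12)·Dx^4  (order 4).
h: a_k = -12, 0, 480, 0, -6272, 0, 1332224/15, 0, …
ICs: h(0) = -12, h′(0) = 0, h′′(0) = 960, h′′′(0) = 0.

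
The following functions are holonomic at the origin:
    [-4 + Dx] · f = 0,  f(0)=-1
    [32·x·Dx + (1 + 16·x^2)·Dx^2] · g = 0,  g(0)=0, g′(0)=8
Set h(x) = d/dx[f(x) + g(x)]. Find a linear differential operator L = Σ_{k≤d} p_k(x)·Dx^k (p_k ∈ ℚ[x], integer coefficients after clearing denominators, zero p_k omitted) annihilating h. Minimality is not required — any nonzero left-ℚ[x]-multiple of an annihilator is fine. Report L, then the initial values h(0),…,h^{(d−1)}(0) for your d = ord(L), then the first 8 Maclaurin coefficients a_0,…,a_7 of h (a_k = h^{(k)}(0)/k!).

f: a_k = -1, -4, -8, -32/3, -32/3, -128/15, -256/45, -1024/315, …
g: a_k = 0, 8, 0, -128/3, 0, 2048/5, 0, -32768/7, …
f+g: L₀ = lclm(L_f,L_g), ord ≤ 1+2.
h₀' ⇒ L via d/dx closure of L₀.
L = (32 - 256·x - 512·x^2) + (-12 + 48·x + 64·x^2 - 256·x^3)·Dx + (1 + 4·x + 16·x^2 + 64·x^3)·Dx^2  (order 2).
h: a_k = 4, -16, -160, -128/3, 6016/3, -512/15, -1475584/45, -4096/315, …
ICs: h(0) = 4, h′(0) = -16.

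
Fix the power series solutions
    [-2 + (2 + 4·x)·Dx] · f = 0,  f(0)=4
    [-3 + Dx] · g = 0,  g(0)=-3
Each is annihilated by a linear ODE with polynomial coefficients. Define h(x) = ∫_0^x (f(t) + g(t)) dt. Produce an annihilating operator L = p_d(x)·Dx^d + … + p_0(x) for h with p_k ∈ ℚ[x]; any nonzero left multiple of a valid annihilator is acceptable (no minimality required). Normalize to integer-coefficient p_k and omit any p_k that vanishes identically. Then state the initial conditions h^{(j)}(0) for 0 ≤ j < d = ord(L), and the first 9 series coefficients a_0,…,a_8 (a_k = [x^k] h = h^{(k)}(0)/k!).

L = (6 + 9·x)·Dx + (-5 - 18·x - 18·x^2)·Dx^2 + (1 + 5·x + 6·x^2)·Dx^3  (order 3).
h: a_k = 0, 1, -5/2, -31/6, -23/8, -101/40, -103/240, -663/560, 3891/4480, …
ICs: h(0) = 0, h′(0) = 1, h′′(0) = -5.

f: a_k = 4, 4, -2, 2, -5/2, 7/2, -21/4, 33/4, -429/32, …
g: a_k = -3, -9, -27/2, -27/2, -81/8, -243/40, -243/80, -729/560, -2187/4480, …
h₀=f+g: left-lcm gives L₀, ord ≤ 2.
h=∫h₀ ⇒ L = L₀·Dx.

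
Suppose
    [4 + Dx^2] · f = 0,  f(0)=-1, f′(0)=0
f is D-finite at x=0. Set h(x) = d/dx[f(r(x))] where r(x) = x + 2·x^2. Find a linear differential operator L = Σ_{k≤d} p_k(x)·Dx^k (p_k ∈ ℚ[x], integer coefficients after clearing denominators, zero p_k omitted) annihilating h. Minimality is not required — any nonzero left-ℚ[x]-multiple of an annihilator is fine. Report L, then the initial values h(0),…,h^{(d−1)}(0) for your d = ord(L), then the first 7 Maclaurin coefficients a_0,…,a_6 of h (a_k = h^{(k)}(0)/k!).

f: a_k = -1, 0, 2, 0, -2/3, 0, 4/45, …
f∘r: x↦r, Dx↦Dx/r' in L_f ⇒ L₀.
h=h₀': d/dx-closure on L₀ ⇒ L.
L = (52 + 64·x + 384·x^2 + 1024·x^3 + 1024·x^4) + (-12 - 48·x)·Dx + (1 + 8·x + 16·x^2)·Dx^2  (order 2).
h: a_k = 0, 4, 24, 88/3, -80/3, -1432/15, -2128/15, …
ICs: h(0) = 0, h′(0) = 4.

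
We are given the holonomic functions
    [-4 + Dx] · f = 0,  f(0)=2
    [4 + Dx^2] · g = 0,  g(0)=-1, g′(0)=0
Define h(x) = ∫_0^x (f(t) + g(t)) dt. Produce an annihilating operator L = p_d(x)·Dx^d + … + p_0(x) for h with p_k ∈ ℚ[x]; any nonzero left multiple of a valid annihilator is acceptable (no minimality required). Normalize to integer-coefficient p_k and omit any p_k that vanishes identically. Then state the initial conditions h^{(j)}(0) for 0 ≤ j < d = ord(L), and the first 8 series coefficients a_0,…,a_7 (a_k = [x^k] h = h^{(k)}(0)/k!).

L = -16·Dx + 4·Dx^2 - 4·Dx^3 + Dx^4  (order 4).
h: a_k = 0, 1, 4, 6, 16/3, 62/15, 128/45, 172/105, …
ICs: h(0) = 0, h′(0) = 1, h′′(0) = 8, h′′′(0) = 36.

f: a_k = 2, 8, 16, 64/3, 64/3, 256/15, 512/45, 2048/315, …
g: a_k = -1, 0, 2, 0, -2/3, 0, 4/45, 0, …
L₀ := lclm(L_f,L_g); ord L₀ ≤ 1+2.
Integrate: L := L₀·Dx.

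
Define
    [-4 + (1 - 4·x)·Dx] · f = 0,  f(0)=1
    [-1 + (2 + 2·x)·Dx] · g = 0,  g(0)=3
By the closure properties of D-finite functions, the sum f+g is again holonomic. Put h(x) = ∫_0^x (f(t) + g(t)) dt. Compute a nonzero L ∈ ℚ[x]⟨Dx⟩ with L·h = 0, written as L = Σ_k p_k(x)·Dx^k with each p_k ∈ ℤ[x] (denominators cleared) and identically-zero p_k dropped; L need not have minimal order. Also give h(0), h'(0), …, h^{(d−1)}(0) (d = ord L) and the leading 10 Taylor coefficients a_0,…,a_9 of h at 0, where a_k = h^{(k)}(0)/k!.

f: a_k = 1, 4, 16, 64, 256, 1024, 4096, 16384, 65536, 262144, …
g: a_k = 3, 3/2, -3/8, 3/16, -15/128, 21/256, -63/1024, 99/2048, -1287/32768, 2145/65536, …
h₀=f+g: left-lcm gives L₀, ord ≤ 2.
∫: right-multiply L₀ by Dx.
L = (-68 - 48·x)·Dx + (129 + 248·x + 144·x^2)·Dx^2 + (-14 + 18·x + 128·x^2 + 96·x^3)·Dx^3  (order 3).
h: a_k = 0, 4, 11/4, 125/24, 1027/64, 32753/640, 262165/1536, 4194241/7168, 33554531/16384, 2147482361/294912, …
ICs: h(0) = 0, h′(0) = 4, h′′(0) = 11/2.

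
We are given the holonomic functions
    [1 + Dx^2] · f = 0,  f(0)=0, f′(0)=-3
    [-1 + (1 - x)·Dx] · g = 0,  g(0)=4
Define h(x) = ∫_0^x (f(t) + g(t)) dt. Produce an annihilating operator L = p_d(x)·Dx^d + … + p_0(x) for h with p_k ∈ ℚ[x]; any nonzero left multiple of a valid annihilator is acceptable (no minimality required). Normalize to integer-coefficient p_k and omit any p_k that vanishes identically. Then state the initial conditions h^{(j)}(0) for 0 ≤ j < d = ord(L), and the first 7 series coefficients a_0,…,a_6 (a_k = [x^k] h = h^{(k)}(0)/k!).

L = (-7 + 2·x - x^2)·Dx + (3 - 5·x + 3·x^2 - x^3)·Dx^2 + (-7 + 2·x - x^2)·Dx^3 + (3 - 5·x + 3·x^2 - x^3)·Dx^4  (order 4).
h: a_k = 0, 4, 1/2, 4/3, 9/8, 4/5, 53/80, …
ICs: h(0) = 0, h′(0) = 4, h′′(0) = 1, h′′′(0) = 8.

f: a_k = 0, -3, 0, 1/2, 0, -1/40, 0, …
g: a_k = 4, 4, 4, 4, 4, 4, 4, …
Weyl lclm of L_f,L_g ⇒ L₀ (ord ≤ 3).
h=∫h₀ ⇒ L = L₀·Dx.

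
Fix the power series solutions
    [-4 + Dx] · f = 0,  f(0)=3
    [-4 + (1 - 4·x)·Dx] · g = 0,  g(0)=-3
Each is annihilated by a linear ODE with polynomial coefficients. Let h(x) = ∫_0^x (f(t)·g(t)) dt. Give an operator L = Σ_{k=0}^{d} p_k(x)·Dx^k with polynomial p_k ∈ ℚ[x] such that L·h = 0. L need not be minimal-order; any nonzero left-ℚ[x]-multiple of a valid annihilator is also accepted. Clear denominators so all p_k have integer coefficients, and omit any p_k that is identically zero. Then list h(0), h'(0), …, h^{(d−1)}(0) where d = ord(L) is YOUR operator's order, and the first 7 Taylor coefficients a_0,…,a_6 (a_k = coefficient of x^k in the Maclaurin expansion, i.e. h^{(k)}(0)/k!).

L = (8 - 16·x)·Dx + (-1 + 4·x)·Dx^2  (order 2).
h: a_k = 0, -9, -36, -120, -384, -1248, -20864/5, …
ICs: h(0) = 0, h′(0) = -9.

f: a_k = 3, 12, 24, 32, 32, 128/5, 256/15, …
g: a_k = -3, -12, -48, -192, -768, -3072, -12288, …
Product ⇒ symmetric product L₀, ord ≤ 1.
h=∫h₀ ⇒ L = L₀·Dx.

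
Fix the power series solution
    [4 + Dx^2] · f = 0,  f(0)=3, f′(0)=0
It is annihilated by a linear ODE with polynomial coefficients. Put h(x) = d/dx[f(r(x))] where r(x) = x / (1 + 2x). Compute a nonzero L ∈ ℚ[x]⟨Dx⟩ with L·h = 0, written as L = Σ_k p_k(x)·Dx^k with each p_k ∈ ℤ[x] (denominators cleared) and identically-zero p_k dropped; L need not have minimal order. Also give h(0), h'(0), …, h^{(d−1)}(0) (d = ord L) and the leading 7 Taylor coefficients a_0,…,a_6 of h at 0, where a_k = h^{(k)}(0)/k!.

f: a_k = 3, 0, -6, 0, 2, 0, -4/15, …
h₀=f(r): pull back L_f along r ⇒ L₀.
h₀' ⇒ L via d/dx closure of L₀.
L = (28 + 96·x + 96·x^2) + (12 + 72·x + 144·x^2 + 96·x^3)·Dx + (1 + 8·x + 24·x^2 + 32·x^3 + 16·x^4)·Dx^2  (order 2).
h: a_k = 0, -12, 72, -280, 880, -12008/5, 29232/5, …
ICs: h(0) = 0, h′(0) = -12.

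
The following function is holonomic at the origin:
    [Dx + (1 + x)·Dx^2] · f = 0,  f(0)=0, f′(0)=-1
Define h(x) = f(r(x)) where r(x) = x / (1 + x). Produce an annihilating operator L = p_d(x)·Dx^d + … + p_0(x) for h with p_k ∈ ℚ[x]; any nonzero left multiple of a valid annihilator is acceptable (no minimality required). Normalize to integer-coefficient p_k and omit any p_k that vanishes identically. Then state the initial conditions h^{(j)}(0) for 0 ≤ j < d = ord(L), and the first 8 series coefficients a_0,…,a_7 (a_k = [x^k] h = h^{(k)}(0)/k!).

L = (3 + 4·x)·Dx + (1 + 3·x + 2·x^2)·Dx^2  (order 2).
h: a_k = 0, -1, 3/2, -7/3, 15/4, -31/5, 21/2, -127/7, …
ICs: h(0) = 0, h′(0) = -1.

f: a_k = 0, -1, 1/2, -1/3, 1/4, -1/5, 1/6, -1/7, …
f∘r: x↦r, Dx↦Dx/r' in L_f ⇒ L₀.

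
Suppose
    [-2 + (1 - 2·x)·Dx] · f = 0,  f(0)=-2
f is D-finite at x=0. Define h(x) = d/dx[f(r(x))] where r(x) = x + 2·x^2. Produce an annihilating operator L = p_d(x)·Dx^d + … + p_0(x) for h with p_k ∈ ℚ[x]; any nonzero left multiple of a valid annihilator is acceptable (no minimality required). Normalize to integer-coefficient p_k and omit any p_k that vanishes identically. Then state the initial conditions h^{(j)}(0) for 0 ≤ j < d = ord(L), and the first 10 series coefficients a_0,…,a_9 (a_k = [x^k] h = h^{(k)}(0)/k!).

L = (8 + 24·x + 48·x^2) + (-1 - 2·x + 12·x^2 + 16·x^3)·Dx  (order 1).
h: a_k = -4, -32, -144, -640, -2560, -9984, -37632, -139264, -506880, -1822720, …
ICs: h(0) = -4.

f: a_k = -2, -4, -8, -16, -32, -64, -128, -256, -512, -1024, …
Substitute x→r, Dx→(1/r')Dx; clear ⇒ L₀.
Differentiate: ansatz ord ≤ ord L₀ ⇒ L.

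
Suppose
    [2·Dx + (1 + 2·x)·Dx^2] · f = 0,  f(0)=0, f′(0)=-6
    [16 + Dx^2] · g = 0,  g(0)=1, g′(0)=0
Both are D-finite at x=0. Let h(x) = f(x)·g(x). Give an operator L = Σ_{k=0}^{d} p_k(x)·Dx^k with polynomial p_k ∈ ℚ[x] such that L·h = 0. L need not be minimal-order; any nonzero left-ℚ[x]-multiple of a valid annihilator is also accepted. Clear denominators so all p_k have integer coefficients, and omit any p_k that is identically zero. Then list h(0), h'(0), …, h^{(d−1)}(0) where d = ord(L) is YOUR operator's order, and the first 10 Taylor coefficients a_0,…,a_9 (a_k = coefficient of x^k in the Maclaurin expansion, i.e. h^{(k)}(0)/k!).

f: a_k = 0, -6, 6, -8, 12, -96/5, 32, -384/7, 96, -512/3, …
g: a_k = 1, 0, -8, 0, 32/3, 0, -256/45, 0, 512/315, 0, …
h₀=f·g: eliminate ⇒ L₀, order ≤ 2·2.
L = (2688 + 27648·x + 93184·x^2 + 131072·x^3 + 65536·x^4) + (896 + 5888·x + 12288·x^2 + 8192·x^3)·Dx + (408 + 3712·x + 11904·x^2 + 16384·x^3 + 8192·x^4)·Dx^2 + (56 + 368·x + 768·x^2 + 512·x^3)·Dx^3 + (15 + 124·x + 380·x^2 + 512·x^3 + 256·x^4)·Dx^4  (order 4).
h: a_k = 0, -6, 6, 40, -36, -96/5, 0, 1664/35, -992/15, 31232/315, …
ICs: h(0) = 0, h′(0) = -6, h′′(0) = 12, h′′′(0) = 240.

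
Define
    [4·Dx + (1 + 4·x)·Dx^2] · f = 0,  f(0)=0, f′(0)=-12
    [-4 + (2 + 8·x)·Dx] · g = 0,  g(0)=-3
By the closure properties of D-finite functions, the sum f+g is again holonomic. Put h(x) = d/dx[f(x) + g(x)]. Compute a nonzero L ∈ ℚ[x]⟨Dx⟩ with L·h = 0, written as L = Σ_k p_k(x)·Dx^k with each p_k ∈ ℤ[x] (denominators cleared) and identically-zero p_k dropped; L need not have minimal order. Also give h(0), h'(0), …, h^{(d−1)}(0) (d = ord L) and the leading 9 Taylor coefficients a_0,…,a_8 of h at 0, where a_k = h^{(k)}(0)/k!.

L = 8 + (10 + 40·x)·Dx + (1 + 8·x + 16·x^2)·Dx^2  (order 2).
h: a_k = -18, 60, -228, 888, -3492, 13800, -54696, 217200, -863652, …
ICs: h(0) = -18, h′(0) = 60.

f: a_k = 0, -12, 24, -64, 192, -3072/5, 2048, -49152/7, 24576, …
g: a_k = -3, -6, 6, -12, 30, -84, 252, -792, 2574, …
f+g: L₀ = lclm(L_f,L_g), ord ≤ 2+1.
h₀' ⇒ L via d/dx closure of L₀.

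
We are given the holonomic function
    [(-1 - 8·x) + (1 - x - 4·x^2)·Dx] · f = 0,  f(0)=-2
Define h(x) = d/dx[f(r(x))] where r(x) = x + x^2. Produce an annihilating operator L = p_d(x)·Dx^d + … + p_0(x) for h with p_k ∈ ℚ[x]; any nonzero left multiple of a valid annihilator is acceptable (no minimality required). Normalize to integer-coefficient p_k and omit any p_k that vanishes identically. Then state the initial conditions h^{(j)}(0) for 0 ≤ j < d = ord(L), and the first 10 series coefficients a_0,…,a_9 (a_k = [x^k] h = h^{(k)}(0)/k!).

f: a_k = -2, -2, -10, -18, -58, -130, -362, -882, -2330, -5858, …
Change of var in L_f (x↦r) gives L₀.
Derive L from L₀ (diff closure).
L = (12 + 78·x + 246·x^2 + 656·x^3 + 1128·x^4 + 960·x^5 + 320·x^6) + (-1 - 9·x - 9·x^2 + 66·x^3 + 220·x^4 + 312·x^5 + 224·x^6 + 64·x^7)·Dx  (order 1).
h: a_k = -2, -24, -114, -488, -2080, -8268, -32102, -122336, -458190, -1695700, …
ICs: h(0) = -2.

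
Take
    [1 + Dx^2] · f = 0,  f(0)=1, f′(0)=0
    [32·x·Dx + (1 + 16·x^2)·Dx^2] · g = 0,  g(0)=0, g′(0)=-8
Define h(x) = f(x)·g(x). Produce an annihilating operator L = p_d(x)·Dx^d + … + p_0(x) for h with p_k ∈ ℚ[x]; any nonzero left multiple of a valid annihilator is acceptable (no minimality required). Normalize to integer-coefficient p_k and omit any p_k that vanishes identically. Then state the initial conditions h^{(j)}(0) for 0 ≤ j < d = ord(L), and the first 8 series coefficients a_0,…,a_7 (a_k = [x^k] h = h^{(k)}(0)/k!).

L = (1105 + 51776·x^2 + 22016·x^4 + 16384·x^6 + 65536·x^8) + (2112·x + 35840·x^3 + 49152·x^5 + 262144·x^7)·Dx + (1122 + 52352·x^2 + 27648·x^4 + 32768·x^6 + 131072·x^8)·Dx^2 + (2112·x + 35840·x^3 + 49152·x^5 + 262144·x^7)·Dx^3 + (17 + 576·x^2 + 5632·x^4 + 16384·x^6 + 65536·x^8)·Dx^4  (order 4).
h: a_k = 0, -8, 0, 140/3, 0, -6469/15, 0, 3079271/630, …
ICs: h(0) = 0, h′(0) = -8, h′′(0) = 0, h′′′(0) = 280.

f: a_k = 1, 0, -1/2, 0, 1/24, 0, -1/720, 0, …
g: a_k = 0, -8, 0, 128/3, 0, -2048/5, 0, 32768/7, …
f·g: L₀ = L_f ⊗_s L_g, ord ≤ 2·2.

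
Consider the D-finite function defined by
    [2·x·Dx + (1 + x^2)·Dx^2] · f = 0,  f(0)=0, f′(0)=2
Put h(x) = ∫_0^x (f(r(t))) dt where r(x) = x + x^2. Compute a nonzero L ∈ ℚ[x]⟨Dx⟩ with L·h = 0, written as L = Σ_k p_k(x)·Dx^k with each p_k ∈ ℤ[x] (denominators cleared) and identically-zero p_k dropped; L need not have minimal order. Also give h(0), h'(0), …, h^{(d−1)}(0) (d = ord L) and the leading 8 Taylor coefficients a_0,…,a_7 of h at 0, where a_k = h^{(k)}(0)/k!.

f: a_k = 0, 2, 0, -2/3, 0, 2/5, 0, -2/7, …
Substitute x→r, Dx→(1/r')Dx; clear ⇒ L₀.
∫: right-multiply L₀ by Dx.
L = (-2 + 2·x + 8·x^2 + 12·x^3 + 6·x^4)·Dx^2 + (1 + 2·x + x^2 + 4·x^3 + 5·x^4 + 2·x^5)·Dx^3  (order 3).
h: a_k = 0, 0, 1, 2/3, -1/6, -2/5, -4/15, 4/21, …
ICs: h(0) = 0, h′(0) = 0, h′′(0) = 2.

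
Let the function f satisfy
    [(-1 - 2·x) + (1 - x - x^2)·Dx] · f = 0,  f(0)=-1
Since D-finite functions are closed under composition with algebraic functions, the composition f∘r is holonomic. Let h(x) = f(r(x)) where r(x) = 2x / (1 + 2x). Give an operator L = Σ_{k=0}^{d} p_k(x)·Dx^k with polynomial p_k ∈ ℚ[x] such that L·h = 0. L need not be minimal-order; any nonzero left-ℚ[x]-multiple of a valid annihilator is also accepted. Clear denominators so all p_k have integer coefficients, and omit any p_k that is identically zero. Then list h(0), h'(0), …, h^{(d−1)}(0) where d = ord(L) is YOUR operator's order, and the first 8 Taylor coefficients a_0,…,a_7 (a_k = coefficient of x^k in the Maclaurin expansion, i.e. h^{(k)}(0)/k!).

f: a_k = -1, -1, -2, -3, -5, -8, -13, -21, …
f∘r: x↦r, Dx↦Dx/r' in L_f ⇒ L₀.
L = (2 + 12·x) + (-1 - 4·x + 8·x^3)·Dx  (order 1).
h: a_k = -1, -2, -4, 0, -16, 32, -128, 384, …
ICs: h(0) = -1.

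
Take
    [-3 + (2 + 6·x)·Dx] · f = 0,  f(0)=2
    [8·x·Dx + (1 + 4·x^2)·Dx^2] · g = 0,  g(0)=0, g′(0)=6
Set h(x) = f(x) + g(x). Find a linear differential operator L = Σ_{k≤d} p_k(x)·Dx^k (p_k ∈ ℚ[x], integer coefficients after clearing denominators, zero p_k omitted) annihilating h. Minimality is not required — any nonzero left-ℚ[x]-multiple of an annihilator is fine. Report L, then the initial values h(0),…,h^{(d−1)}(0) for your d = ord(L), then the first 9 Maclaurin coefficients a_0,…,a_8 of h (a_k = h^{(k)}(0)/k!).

f: a_k = 2, 3, -9/4, 27/8, -405/64, 1701/128, -15309/512, 72171/1024, -2814669/16384, …
g: a_k = 0, 6, 0, -8, 0, 96/5, 0, -384/7, 0, …
h₀=f+g: left-lcm gives L₀, ord ≤ 3.
L = (-48 - 360·x + 576·x^2 + 864·x^3)·Dx + (-59 - 192·x - 120·x^2 + 2304·x^3 + 3024·x^4)·Dx^2 + (-6 + 14·x + 144·x^2 + 272·x^3 + 672·x^4 + 864·x^5)·Dx^3  (order 3).
h: a_k = 2, 9, -9/4, -37/8, -405/64, 20793/640, -15309/512, 111981/7168, -2814669/16384, …
ICs: h(0) = 2, h′(0) = 9, h′′(0) = -9/2.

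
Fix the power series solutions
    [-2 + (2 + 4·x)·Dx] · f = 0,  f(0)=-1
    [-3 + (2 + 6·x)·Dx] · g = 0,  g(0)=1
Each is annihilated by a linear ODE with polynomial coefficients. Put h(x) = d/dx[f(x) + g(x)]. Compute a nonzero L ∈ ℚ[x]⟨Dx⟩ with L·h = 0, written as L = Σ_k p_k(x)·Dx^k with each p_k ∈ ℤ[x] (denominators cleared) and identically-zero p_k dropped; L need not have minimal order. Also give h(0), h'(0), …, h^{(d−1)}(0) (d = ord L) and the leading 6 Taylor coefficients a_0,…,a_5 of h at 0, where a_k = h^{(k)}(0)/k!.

f: a_k = -1, -1, 1/2, -1/2, 5/8, -7/8, …
g: a_k = 1, 3/2, -9/8, 27/16, -405/128, 1701/256, …
Weyl lclm of L_f,L_g ⇒ L₀ (ord ≤ 2).
Derive L from L₀ (diff closure).
L = -9 + (-15 - 36·x)·Dx + (-2 - 10·x - 12·x^2)·Dx^2  (order 2).
h: a_k = 1/2, -5/4, 57/16, -325/32, 7385/256, -41895/512, …
ICs: h(0) = 1/2, h′(0) = -5/4.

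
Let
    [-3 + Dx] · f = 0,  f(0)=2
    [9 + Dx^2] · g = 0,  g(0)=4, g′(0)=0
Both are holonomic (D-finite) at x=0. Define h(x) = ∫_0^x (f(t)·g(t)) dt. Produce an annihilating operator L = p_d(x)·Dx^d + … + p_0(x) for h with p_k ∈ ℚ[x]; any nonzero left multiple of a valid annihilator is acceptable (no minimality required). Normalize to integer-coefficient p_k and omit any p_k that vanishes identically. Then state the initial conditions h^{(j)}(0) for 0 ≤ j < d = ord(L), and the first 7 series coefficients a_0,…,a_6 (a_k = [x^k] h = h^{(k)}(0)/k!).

f: a_k = 2, 6, 9, 9, 27/4, 81/20, 81/40, …
g: a_k = 4, 0, -18, 0, 27/2, 0, -81/20, …
Sym-product of L_f,L_g gives L₀ (≤ ord 2).
h=∫h₀ ⇒ L = L₀·Dx.
L = 18·Dx - 6·Dx^2 + Dx^3  (order 3).
h: a_k = 0, 8, 12, 0, -18, -108/5, -54/5, …
ICs: h(0) = 0, h′(0) = 8, h′′(0) = 24.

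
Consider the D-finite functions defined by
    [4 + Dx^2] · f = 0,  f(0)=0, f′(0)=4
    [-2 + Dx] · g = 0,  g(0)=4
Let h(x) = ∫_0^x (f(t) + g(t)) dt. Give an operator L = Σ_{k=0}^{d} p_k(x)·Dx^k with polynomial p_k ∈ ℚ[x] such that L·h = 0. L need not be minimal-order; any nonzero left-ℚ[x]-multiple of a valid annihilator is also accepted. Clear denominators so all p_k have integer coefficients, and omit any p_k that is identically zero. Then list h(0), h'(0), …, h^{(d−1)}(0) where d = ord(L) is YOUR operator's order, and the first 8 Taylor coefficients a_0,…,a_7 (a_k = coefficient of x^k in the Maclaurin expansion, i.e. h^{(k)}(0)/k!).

L = -8·Dx + 4·Dx^2 - 2·Dx^3 + Dx^4  (order 4).
h: a_k = 0, 4, 6, 8/3, 2/3, 8/15, 4/15, 16/315, …
ICs: h(0) = 0, h′(0) = 4, h′′(0) = 12, h′′′(0) = 16.

f: a_k = 0, 4, 0, -8/3, 0, 8/15, 0, -16/315, …
g: a_k = 4, 8, 8, 16/3, 8/3, 16/15, 16/45, 32/315, …
f+g: L₀ = lclm(L_f,L_g), ord ≤ 2+1.
h=∫h₀ ⇒ L = L₀·Dx.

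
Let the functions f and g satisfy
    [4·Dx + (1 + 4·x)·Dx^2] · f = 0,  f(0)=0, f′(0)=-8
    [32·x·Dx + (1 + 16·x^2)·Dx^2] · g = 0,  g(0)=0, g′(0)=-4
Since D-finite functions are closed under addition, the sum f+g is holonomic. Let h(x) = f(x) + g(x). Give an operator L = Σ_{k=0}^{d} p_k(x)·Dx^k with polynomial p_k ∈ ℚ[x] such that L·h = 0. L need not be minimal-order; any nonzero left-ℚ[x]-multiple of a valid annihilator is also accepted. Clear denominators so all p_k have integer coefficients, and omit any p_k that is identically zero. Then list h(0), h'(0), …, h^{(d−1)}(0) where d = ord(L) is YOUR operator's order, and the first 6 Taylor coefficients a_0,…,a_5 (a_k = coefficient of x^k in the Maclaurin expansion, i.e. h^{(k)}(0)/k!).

L = (-32 - 384·x + 1536·x^2 + 2048·x^3)·Dx + (-16 - 64·x + 3072·x^3 + 4096·x^4)·Dx^2 + (-1 + 4·x + 32·x^2 + 128·x^3 + 768·x^4 + 1024·x^5)·Dx^3  (order 3).
h: a_k = 0, -12, 16, -64/3, 128, -3072/5, …
ICs: h(0) = 0, h′(0) = -12, h′′(0) = 32.

f: a_k = 0, -8, 16, -128/3, 128, -2048/5, …
g: a_k = 0, -4, 0, 64/3, 0, -1024/5, …
f+g: L₀ = lclm(L_f,L_g), ord ≤ 2+2.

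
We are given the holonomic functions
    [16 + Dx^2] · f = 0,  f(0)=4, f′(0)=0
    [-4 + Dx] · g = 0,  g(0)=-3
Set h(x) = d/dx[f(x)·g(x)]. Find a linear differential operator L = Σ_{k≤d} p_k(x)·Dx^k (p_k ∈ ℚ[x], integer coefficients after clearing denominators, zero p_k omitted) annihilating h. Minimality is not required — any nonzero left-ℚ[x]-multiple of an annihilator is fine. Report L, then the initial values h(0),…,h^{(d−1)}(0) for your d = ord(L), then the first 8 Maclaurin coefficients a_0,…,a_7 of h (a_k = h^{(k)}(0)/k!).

f: a_k = 4, 0, -32, 0, 128/3, 0, -1024/45, 0, …
g: a_k = -3, -12, -24, -32, -32, -128/5, -256/15, -1024/105, …
h₀=f·g: eliminate ⇒ L₀, order ≤ 2·1.
Derive L from L₀ (diff closure).
L = 32 - 8·Dx + Dx^2  (order 2).
h: a_k = -48, 0, 768, 2048, 2048, 0, -32768/15, -262144/105, …
ICs: h(0) = -48, h′(0) = 0.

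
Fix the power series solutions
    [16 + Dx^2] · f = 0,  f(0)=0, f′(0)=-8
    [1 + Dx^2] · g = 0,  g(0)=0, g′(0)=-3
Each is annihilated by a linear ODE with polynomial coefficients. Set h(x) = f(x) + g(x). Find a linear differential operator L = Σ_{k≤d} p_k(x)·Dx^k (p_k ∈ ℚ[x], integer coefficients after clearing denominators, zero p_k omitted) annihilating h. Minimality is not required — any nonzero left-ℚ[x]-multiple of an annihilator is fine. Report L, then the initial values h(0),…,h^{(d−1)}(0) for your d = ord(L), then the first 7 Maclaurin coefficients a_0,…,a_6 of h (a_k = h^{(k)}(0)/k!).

f: a_k = 0, -8, 0, 64/3, 0, -256/15, 0, …
g: a_k = 0, -3, 0, 1/2, 0, -1/40, 0, …
f+g: L₀ = lclm(L_f,L_g), ord ≤ 2+2.
L = 16 + 17·Dx^2 + Dx^4  (order 4).
h: a_k = 0, -11, 0, 131/6, 0, -2051/120, 0, …
ICs: h(0) = 0, h′(0) = -11, h′′(0) = 0, h′′′(0) = 131.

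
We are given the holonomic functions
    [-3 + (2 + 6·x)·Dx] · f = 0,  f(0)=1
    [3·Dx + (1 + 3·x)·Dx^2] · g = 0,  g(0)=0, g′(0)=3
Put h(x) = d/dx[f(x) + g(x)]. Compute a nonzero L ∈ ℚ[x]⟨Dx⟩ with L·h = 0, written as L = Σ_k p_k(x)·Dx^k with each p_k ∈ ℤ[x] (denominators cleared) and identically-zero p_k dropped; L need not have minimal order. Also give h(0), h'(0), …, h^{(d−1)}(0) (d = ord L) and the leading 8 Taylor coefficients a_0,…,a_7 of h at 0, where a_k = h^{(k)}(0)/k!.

f: a_k = 1, 3/2, -9/8, 27/16, -405/128, 1701/256, -15309/1024, 72171/2048, …
g: a_k = 0, 3, -9/2, 9, -81/4, 243/5, -243/2, 2187/7, …
h₀=f+g: left-lcm gives L₀, ord ≤ 3.
h₀' ⇒ L via d/dx closure of L₀.
L = 9 + (15 + 45·x)·Dx + (2 + 12·x + 18·x^2)·Dx^2  (order 2).
h: a_k = 9/2, -45/4, 513/16, -2997/32, 70713/256, -419175/512, 4984173/2048, -29688525/4096, …
ICs: h(0) = 9/2, h′(0) = -45/4.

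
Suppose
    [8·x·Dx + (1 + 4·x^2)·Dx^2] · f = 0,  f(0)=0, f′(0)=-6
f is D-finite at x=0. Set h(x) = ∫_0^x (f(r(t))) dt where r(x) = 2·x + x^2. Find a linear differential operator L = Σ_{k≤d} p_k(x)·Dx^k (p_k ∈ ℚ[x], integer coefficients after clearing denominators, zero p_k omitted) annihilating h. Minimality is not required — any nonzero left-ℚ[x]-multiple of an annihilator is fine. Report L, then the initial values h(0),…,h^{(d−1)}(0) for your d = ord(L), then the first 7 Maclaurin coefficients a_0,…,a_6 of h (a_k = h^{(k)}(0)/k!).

f: a_k = 0, -6, 0, 8, 0, -96/5, 0, …
h₀=f(r): pull back L_f along r ⇒ L₀.
Integrate: L := L₀·Dx.
L = (-1 + 32·x + 64·x^2 + 48·x^3 + 12·x^4)·Dx^2 + (1 + x + 16·x^2 + 32·x^3 + 20·x^4 + 4·x^5)·Dx^3  (order 3).
h: a_k = 0, 0, -6, -2, 16, 96/5, -472/5, …
ICs: h(0) = 0, h′(0) = 0, h′′(0) = -12.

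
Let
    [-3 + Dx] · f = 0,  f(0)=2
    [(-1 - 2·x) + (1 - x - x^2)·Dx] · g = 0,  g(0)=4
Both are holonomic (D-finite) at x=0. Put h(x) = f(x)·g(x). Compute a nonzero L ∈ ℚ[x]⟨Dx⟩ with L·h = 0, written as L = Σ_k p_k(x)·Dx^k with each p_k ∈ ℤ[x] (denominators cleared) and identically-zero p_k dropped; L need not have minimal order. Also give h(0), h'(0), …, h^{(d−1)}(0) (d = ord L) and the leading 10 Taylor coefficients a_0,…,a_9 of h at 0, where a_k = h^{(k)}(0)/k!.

L = (4 - x - 3·x^2) + (-1 + x + x^2)·Dx  (order 1).
h: a_k = 8, 32, 76, 144, 247, 2036/5, 6623/10, 37554/35, 972481/560, 393397/140, …
ICs: h(0) = 8.

f: a_k = 2, 6, 9, 9, 27/4, 81/20, 81/40, 243/280, 729/2240, 243/2240, …
g: a_k = 4, 4, 8, 12, 20, 32, 52, 84, 136, 220, …
L₀ := L_f ⊗_s L_g (sym. prod.), ord ≤ 1.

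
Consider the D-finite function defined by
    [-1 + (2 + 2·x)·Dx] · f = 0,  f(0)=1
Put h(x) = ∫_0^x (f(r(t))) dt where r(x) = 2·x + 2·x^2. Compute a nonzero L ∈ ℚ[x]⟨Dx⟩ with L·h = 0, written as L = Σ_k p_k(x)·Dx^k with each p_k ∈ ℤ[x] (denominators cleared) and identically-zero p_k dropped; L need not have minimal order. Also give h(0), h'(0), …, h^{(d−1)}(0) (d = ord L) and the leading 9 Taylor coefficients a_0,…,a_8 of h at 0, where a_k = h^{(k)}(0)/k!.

f: a_k = 1, 1/2, -1/8, 1/16, -5/128, 7/256, -21/1024, 33/2048, -429/32768, …
Substitute x→r, Dx→(1/r')Dx; clear ⇒ L₀.
Integrate: L := L₀·Dx.
L = (-1 - 2·x)·Dx + (1 + 2·x + 2·x^2)·Dx^2  (order 2).
h: a_k = 0, 1, 1/2, 1/6, -1/8, 3/40, -1/48, -3/112, 7/128, …
ICs: h(0) = 0, h′(0) = 1.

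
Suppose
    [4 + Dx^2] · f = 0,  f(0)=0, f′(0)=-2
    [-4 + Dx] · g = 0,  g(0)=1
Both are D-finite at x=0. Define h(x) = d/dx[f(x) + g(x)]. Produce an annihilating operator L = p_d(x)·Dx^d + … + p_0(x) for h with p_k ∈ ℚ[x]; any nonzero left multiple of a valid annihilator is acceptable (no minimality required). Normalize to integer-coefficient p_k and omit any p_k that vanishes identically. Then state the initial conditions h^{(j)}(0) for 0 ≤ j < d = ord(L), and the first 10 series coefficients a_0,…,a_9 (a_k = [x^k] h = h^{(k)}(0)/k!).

f: a_k = 0, -2, 0, 4/3, 0, -4/15, 0, 8/315, 0, -4/2835, …
g: a_k = 1, 4, 8, 32/3, 32/3, 128/15, 256/45, 1024/315, 512/315, 2048/2835, …
Weyl lclm of L_f,L_g ⇒ L₀ (ord ≤ 3).
h₀' ⇒ L via d/dx closure of L₀.
L = 16 - 4·Dx + 4·Dx^2 - Dx^3  (order 3).
h: a_k = 2, 16, 36, 128/3, 124/3, 512/15, 344/15, 4096/315, 292/45, 8192/2835, …
ICs: h(0) = 2, h′(0) = 16, h′′(0) = 72.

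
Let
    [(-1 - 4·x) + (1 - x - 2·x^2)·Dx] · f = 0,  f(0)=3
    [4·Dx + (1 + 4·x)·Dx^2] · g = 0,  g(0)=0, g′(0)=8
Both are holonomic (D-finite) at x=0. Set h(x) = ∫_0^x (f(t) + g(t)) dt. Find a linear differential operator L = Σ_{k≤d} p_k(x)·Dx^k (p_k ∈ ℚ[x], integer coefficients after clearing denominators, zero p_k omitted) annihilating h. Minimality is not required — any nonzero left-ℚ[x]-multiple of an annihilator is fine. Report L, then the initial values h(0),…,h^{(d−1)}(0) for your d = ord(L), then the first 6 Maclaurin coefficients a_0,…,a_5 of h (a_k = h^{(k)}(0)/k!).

f: a_k = 3, 3, 9, 15, 33, 63, …
g: a_k = 0, 8, -16, 128/3, -128, 2048/5, …
f+g: L₀ = lclm(L_f,L_g), ord ≤ 1+2.
Integrate: L := L₀·Dx.
L = (156 + 624·x + 1440·x^2 + 768·x^3 + 768·x^4)·Dx^2 + (-1 + 160·x + 1064·x^2 + 1952·x^3 + 1600·x^4 + 1280·x^5)·Dx^3 + (-5 - 39·x - 66·x^2 + 80·x^3 + 240·x^4 + 384·x^5 + 256·x^6)·Dx^4  (order 4).
h: a_k = 0, 3, 11/2, -7/3, 173/12, -19, …
ICs: h(0) = 0, h′(0) = 3, h′′(0) = 11, h′′′(0) = -14.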